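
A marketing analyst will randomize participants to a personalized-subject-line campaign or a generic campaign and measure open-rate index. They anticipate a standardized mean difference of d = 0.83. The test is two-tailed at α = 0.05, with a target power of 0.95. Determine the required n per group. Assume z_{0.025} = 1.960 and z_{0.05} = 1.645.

For two independent groups with equal n: n = 2·((z_{α/2} + z_β) / d)².
z_{α/2} + z_β = 1.960 + 1.645 = 3.605.
n = 2 × (3.605 / 0.83)² = 2 × 4.343² = 2 × 18.86 = 37.7.
Round up to the next whole participant.

n = 38 per group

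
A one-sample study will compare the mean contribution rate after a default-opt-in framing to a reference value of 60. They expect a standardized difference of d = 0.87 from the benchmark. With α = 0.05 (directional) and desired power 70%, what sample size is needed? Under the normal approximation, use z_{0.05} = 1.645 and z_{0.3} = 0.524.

For a one-sample test: n = ((z_{α} + z_β) / d)².
z_{α} + z_β = 1.645 + 0.524 = 2.169.
n = (2.169 / 0.87)² = 2.493² = 6.22.
Round up.

n = 7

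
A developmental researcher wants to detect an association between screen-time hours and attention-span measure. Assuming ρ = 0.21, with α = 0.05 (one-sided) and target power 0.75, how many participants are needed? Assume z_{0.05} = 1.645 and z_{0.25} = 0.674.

Fisher's z: C = ½·ln((1+r)/(1−r)) = ½·ln(1.5316) = 0.2132.
n = ((z_{α} + z_β)/C)² + 3.
(1.645 + 0.674) / 0.2132 = 2.319 / 0.2132 = 10.877.
n = 10.877² + 3 = 118.31 + 3 = 121.3.
Round up.

n = 122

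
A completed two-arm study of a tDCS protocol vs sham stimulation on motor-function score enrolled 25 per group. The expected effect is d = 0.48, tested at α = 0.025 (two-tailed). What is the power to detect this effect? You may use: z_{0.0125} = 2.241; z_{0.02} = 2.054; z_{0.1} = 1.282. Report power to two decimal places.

For two equal groups, power = Φ(d·√(n/2) − z_{α/2}).
d·√(n/2) = 0.48 × √(25/2) = 0.48 × 3.536 = 1.697.
z_β = 1.697 − 2.241 = -0.544.
Power = Φ(-0.544) = 0.293.

power ≈ 0.29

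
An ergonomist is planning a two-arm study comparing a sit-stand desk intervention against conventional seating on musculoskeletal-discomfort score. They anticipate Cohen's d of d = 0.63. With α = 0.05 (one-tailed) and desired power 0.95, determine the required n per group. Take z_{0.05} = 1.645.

n = 55 per group

For two independent groups with equal n: n = 2·((z_{α} + z_β) / d)².
z_{α} + z_β = 1.645 + 1.645 = 3.290.
n = 2 × (3.290 / 0.63)² = 2 × 5.222² = 2 × 27.27 = 54.5.
Round up to the next whole participant.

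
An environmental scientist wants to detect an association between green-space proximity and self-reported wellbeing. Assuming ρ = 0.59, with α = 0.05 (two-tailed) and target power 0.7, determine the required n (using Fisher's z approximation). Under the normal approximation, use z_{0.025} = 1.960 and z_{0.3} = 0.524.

n = 17

Fisher's z: C = ½·ln((1+r)/(1−r)) = ½·ln(3.8780) = 0.6777.
n = ((z_{α/2} + z_β)/C)² + 3.
(1.960 + 0.524) / 0.6777 = 2.484 / 0.6777 = 3.665.
n = 3.665² + 3 = 13.43 + 3 = 16.4.
Round up.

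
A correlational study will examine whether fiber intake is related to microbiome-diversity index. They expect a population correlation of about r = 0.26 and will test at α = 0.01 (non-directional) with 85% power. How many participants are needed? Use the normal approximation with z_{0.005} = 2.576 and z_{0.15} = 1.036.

Fisher's z: C = ½·ln((1+r)/(1−r)) = ½·ln(1.7027) = 0.2661.
n = ((z_{α/2} + z_β)/C)² + 3.
(2.576 + 1.036) / 0.2661 = 3.612 / 0.2661 = 13.574.
n = 13.574² + 3 = 184.25 + 3 = 187.2.
Round up.

n = 188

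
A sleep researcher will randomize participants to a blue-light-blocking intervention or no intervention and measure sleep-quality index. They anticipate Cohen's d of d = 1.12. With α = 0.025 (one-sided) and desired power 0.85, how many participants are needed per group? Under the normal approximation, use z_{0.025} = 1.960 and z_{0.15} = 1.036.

n = 15 per group

For two independent groups with equal n: n = 2·((z_{α} + z_β) / d)².
z_{α} + z_β = 1.960 + 1.036 = 2.996.
n = 2 × (2.996 / 1.12)² = 2 × 2.675² = 2 × 7.16 = 14.3.
Round up to the next whole participant.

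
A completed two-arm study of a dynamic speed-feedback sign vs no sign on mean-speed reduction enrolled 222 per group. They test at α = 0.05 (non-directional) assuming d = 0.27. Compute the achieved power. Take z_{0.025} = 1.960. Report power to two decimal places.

For two equal groups, power = Φ(d·√(n/2) − z_{α/2}).
d·√(n/2) = 0.27 × √(222/2) = 0.27 × 10.536 = 2.845.
z_β = 2.845 − 1.960 = 0.885.
Power = Φ(0.885) = 0.812.

power ≈ 0.81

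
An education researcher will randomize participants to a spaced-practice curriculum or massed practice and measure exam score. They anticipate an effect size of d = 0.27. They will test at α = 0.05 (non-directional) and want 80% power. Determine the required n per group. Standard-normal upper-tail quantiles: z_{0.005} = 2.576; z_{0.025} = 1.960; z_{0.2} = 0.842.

For two independent groups with equal n: n = 2·((z_{α/2} + z_β) / d)².
z_{α/2} + z_β = 1.960 + 0.842 = 2.802.
n = 2 × (2.802 / 0.27)² = 2 × 10.378² = 2 × 107.70 = 215.4.
Round up to the next whole participant.

n = 216 per group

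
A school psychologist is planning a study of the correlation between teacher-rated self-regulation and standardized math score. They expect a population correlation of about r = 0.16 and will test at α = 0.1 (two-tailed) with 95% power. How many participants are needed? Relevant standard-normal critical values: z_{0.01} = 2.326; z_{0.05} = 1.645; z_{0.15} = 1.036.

Fisher's z: C = ½·ln((1+r)/(1−r)) = ½·ln(1.3810) = 0.1614.
n = ((z_{α/2} + z_β)/C)² + 3.
(1.645 + 1.645) / 0.1614 = 3.290 / 0.1614 = 20.384.
n = 20.384² + 3 = 415.51 + 3 = 418.5.
Round up.

n = 419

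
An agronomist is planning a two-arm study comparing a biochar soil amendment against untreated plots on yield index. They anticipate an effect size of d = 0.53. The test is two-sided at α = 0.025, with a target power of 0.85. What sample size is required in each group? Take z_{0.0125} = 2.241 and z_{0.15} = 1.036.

n = 77 per group

For two independent groups with equal n: n = 2·((z_{α/2} + z_β) / d)².
z_{α/2} + z_β = 2.241 + 1.036 = 3.277.
n = 2 × (3.277 / 0.53)² = 2 × 6.183² = 2 × 38.23 = 76.5.
Round up to the next whole participant.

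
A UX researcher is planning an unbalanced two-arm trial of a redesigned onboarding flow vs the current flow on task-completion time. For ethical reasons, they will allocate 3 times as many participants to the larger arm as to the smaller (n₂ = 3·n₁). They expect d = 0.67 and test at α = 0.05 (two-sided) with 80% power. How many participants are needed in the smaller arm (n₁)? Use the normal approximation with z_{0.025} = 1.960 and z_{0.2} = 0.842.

n₁ = 24

With allocation ratio k = n₂/n₁ = 3, Var(x̄₁−x̄₂) = σ²(1/n₁ + 1/(k·n₁)) = σ²·(k+1)/(k·n₁).
So n₁ = (1 + 1/k)·((z_{α/2} + z_β)/d)² = 1.333 × (2.802/0.67)².
n₁ = 1.333 × 17.49 = 23.3.
Round up: n₁ = 24, giving n₂ = 3 × 24 = 72.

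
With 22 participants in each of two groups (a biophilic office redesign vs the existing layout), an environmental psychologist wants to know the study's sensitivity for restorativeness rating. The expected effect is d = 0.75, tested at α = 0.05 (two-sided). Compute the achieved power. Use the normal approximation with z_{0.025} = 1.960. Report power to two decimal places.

power ≈ 0.70

For two equal groups, power = Φ(d·√(n/2) − z_{α/2}).
d·√(n/2) = 0.75 × √(22/2) = 0.75 × 3.317 = 2.487.
z_β = 2.487 − 1.960 = 0.527.
Power = Φ(0.527) = 0.701.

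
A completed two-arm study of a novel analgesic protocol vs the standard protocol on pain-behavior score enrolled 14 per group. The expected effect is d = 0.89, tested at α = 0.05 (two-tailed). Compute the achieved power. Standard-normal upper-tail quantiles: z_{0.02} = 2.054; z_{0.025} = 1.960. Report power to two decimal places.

For two equal groups, power = Φ(d·√(n/2) − z_{α/2}).
d·√(n/2) = 0.89 × √(14/2) = 0.89 × 2.646 = 2.355.
z_β = 2.355 − 1.960 = 0.395.
Power = Φ(0.395) = 0.653.

power ≈ 0.65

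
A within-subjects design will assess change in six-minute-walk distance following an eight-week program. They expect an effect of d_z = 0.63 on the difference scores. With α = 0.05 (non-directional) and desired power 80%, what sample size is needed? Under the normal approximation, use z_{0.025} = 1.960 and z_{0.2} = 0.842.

For a paired (one-sample on differences) test: n = ((z_{α/2} + z_β) / d)².
z_{α/2} + z_β = 1.960 + 0.842 = 2.802.
n = (2.802 / 0.63)² = 4.448² = 19.78.
Round up.

n = 20 pairs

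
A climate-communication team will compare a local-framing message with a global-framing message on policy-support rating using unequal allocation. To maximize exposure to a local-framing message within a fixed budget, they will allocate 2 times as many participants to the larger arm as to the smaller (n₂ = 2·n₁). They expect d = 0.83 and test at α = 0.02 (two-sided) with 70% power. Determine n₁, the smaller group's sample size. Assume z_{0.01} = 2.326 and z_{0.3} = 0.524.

n₁ = 18

With allocation ratio k = n₂/n₁ = 2, Var(x̄₁−x̄₂) = σ²(1/n₁ + 1/(k·n₁)) = σ²·(k+1)/(k·n₁).
So n₁ = (1 + 1/k)·((z_{α/2} + z_β)/d)² = 1.500 × (2.850/0.83)².
n₁ = 1.500 × 11.79 = 17.7.
Round up: n₁ = 18, giving n₂ = 2 × 18 = 36.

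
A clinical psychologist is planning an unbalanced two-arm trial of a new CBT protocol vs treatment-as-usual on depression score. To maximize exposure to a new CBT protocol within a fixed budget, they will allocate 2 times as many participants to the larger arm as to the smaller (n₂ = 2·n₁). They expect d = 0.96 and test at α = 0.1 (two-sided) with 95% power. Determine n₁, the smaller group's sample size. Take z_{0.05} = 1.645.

With allocation ratio k = n₂/n₁ = 2, Var(x̄₁−x̄₂) = σ²(1/n₁ + 1/(k·n₁)) = σ²·(k+1)/(k·n₁).
So n₁ = (1 + 1/k)·((z_{α/2} + z_β)/d)² = 1.500 × (3.290/0.96)².
n₁ = 1.500 × 11.74 = 17.6.
Round up: n₁ = 18, giving n₂ = 2 × 18 = 36.

n₁ = 18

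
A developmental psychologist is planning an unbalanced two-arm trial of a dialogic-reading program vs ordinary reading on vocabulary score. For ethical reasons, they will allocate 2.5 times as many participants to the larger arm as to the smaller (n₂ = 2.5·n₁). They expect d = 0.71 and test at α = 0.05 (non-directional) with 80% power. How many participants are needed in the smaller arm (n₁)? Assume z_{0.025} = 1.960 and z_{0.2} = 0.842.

With allocation ratio k = n₂/n₁ = 2.5, Var(x̄₁−x̄₂) = σ²(1/n₁ + 1/(k·n₁)) = σ²·(k+1)/(k·n₁).
So n₁ = (1 + 1/k)·((z_{α/2} + z_β)/d)² = 1.400 × (2.802/0.71)².
n₁ = 1.400 × 15.57 = 21.8.
Round up: n₁ = 22, giving n₂ = 2.5 × 22 = 55.

n₁ = 22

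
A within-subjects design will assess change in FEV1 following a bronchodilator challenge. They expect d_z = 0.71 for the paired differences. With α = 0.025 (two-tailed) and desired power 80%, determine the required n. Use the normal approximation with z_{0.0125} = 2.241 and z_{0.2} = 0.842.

n = 19 pairs

For a paired (one-sample on differences) test: n = ((z_{α/2} + z_β) / d)².
z_{α/2} + z_β = 2.241 + 0.842 = 3.083.
n = (3.083 / 0.71)² = 4.342² = 18.86.
Round up.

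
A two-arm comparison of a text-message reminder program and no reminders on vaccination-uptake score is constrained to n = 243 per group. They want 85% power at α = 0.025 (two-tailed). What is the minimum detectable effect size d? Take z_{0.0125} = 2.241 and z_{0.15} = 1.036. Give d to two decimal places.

For two independent groups of n = 243 each: d_min = (z_{α/2} + z_β)·√(2/n).
z-sum = 2.241 + 1.036 = 3.277.
d_min = 3.277 × √(2/243) = 3.277 × 0.0907 = 0.297.

d_min ≈ 0.30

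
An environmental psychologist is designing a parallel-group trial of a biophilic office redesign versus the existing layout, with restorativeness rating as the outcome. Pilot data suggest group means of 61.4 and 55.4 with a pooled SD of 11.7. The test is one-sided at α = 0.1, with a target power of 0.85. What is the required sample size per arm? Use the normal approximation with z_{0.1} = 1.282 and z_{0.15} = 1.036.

n = 41 per group

Cohen's d = |M₁ − M₂| / SD_pooled = |61.4 − 55.4| / 11.7 = 6.0 / 11.7 = 0.513.
For two independent groups with equal n: n = 2·((z_{α} + z_β) / d)².
z_{α} + z_β = 1.282 + 1.036 = 2.318.
n = 2 × (2.318 / 0.513)² = 2 × 4.519² = 2 × 20.42 = 40.8.
Round up to the next whole participant.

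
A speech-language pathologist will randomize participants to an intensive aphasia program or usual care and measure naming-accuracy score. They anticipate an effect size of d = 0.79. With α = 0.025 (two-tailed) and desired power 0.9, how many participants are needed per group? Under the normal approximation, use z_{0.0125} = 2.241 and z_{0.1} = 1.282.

n = 40 per group

For two independent groups with equal n: n = 2·((z_{α/2} + z_β) / d)².
z_{α/2} + z_β = 2.241 + 1.282 = 3.523.
n = 2 × (3.523 / 0.79)² = 2 × 4.459² = 2 × 19.89 = 39.8.
Round up to the next whole participant.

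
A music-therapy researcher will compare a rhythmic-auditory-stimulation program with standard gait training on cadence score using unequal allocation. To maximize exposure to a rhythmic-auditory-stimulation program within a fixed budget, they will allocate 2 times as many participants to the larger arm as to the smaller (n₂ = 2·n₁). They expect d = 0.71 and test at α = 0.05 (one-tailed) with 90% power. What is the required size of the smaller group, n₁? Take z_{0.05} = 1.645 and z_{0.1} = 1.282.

With allocation ratio k = n₂/n₁ = 2, Var(x̄₁−x̄₂) = σ²(1/n₁ + 1/(k·n₁)) = σ²·(k+1)/(k·n₁).
So n₁ = (1 + 1/k)·((z_{α} + z_β)/d)² = 1.500 × (2.927/0.71)².
n₁ = 1.500 × 17.00 = 25.5.
Round up: n₁ = 26, giving n₂ = 2 × 26 = 52.

n₁ = 26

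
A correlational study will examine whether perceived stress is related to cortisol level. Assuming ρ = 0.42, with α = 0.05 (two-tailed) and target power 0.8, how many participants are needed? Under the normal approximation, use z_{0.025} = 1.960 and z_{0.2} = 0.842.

Fisher's z: C = ½·ln((1+r)/(1−r)) = ½·ln(2.4483) = 0.4477.
n = ((z_{α/2} + z_β)/C)² + 3.
(1.960 + 0.842) / 0.4477 = 2.802 / 0.4477 = 6.259.
n = 6.259² + 3 = 39.17 + 3 = 42.2.
Round up.

n = 43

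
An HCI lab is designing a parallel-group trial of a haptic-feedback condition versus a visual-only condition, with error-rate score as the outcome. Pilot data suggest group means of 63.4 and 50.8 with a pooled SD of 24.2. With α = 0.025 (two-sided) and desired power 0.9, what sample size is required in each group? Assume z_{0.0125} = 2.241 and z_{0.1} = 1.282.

Cohen's d = |M₁ − M₂| / SD_pooled = |63.4 − 50.8| / 24.2 = 12.6 / 24.2 = 0.521.
For two independent groups with equal n: n = 2·((z_{α/2} + z_β) / d)².
z_{α/2} + z_β = 2.241 + 1.282 = 3.523.
n = 2 × (3.523 / 0.521)² = 2 × 6.762² = 2 × 45.72 = 91.4.
Round up to the next whole participant.

n = 92 per group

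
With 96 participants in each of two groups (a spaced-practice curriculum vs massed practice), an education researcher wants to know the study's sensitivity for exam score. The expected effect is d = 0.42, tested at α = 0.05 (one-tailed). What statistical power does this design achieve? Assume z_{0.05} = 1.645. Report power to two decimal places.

power ≈ 0.90

For two equal groups, power = Φ(d·√(n/2) − z_{α}).
d·√(n/2) = 0.42 × √(96/2) = 0.42 × 6.928 = 2.910.
z_β = 2.910 − 1.645 = 1.265.
Power = Φ(1.265) = 0.897.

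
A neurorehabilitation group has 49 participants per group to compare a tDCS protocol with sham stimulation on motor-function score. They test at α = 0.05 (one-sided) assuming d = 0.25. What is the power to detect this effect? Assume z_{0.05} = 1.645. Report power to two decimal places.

For two equal groups, power = Φ(d·√(n/2) − z_{α}).
d·√(n/2) = 0.25 × √(49/2) = 0.25 × 4.950 = 1.237.
z_β = 1.237 − 1.645 = -0.408.
Power = Φ(-0.408) = 0.342.

power ≈ 0.34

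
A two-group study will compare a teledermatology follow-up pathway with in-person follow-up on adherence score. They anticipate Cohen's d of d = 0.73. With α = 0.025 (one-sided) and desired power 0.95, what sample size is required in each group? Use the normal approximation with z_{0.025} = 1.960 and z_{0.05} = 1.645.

For two independent groups with equal n: n = 2·((z_{α} + z_β) / d)².
z_{α} + z_β = 1.960 + 1.645 = 3.605.
n = 2 × (3.605 / 0.73)² = 2 × 4.938² = 2 × 24.39 = 48.8.
Round up to the next whole participant.

n = 49 per group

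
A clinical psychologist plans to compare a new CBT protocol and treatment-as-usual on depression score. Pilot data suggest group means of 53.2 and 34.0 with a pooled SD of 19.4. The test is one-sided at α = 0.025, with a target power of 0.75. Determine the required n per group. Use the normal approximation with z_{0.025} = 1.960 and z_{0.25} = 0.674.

n = 15 per group

Cohen's d = |M₁ − M₂| / SD_pooled = |53.2 − 34.0| / 19.4 = 19.2 / 19.4 = 0.990.
For two independent groups with equal n: n = 2·((z_{α} + z_β) / d)².
z_{α} + z_β = 1.960 + 0.674 = 2.634.
n = 2 × (2.634 / 0.990)² = 2 × 2.661² = 2 × 7.08 = 14.2.
Round up to the next whole participant.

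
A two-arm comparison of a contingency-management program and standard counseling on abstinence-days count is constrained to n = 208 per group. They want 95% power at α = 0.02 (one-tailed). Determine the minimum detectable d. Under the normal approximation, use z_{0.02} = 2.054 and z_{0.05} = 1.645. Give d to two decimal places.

d_min ≈ 0.36

For two independent groups of n = 208 each: d_min = (z_{α} + z_β)·√(2/n).
z-sum = 2.054 + 1.645 = 3.699.
d_min = 3.699 × √(2/208) = 3.699 × 0.0981 = 0.363.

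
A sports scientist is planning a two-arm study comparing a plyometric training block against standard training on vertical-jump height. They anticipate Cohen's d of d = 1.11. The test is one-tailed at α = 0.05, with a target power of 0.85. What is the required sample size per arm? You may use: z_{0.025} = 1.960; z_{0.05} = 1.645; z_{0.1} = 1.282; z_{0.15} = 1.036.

For two independent groups with equal n: n = 2·((z_{α} + z_β) / d)².
z_{α} + z_β = 1.645 + 1.036 = 2.681.
n = 2 × (2.681 / 1.11)² = 2 × 2.415² = 2 × 5.83 = 11.7.
Round up to the next whole participant.

n = 12 per group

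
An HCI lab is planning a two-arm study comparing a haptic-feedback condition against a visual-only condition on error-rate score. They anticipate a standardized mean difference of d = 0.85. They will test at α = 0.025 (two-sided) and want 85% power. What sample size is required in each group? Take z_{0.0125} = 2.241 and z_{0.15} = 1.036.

For two independent groups with equal n: n = 2·((z_{α/2} + z_β) / d)².
z_{α/2} + z_β = 2.241 + 1.036 = 3.277.
n = 2 × (3.277 / 0.85)² = 2 × 3.855² = 2 × 14.86 = 29.7.
Round up to the next whole participant.

n = 30 per group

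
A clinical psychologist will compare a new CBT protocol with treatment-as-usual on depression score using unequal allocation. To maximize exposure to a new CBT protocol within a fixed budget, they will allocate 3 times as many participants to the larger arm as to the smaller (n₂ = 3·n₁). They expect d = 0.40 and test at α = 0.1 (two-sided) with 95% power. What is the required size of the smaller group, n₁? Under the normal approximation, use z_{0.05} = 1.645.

n₁ = 91

With allocation ratio k = n₂/n₁ = 3, Var(x̄₁−x̄₂) = σ²(1/n₁ + 1/(k·n₁)) = σ²·(k+1)/(k·n₁).
So n₁ = (1 + 1/k)·((z_{α/2} + z_β)/d)² = 1.333 × (3.290/0.40)².
n₁ = 1.333 × 67.65 = 90.2.
Round up: n₁ = 91, giving n₂ = 3 × 91 = 273.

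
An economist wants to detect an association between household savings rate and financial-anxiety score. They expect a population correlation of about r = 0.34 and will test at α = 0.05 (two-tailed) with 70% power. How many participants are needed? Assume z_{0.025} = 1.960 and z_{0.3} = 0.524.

Fisher's z: C = ½·ln((1+r)/(1−r)) = ½·ln(2.0303) = 0.3541.
n = ((z_{α/2} + z_β)/C)² + 3.
(1.960 + 0.524) / 0.3541 = 2.484 / 0.3541 = 7.015.
n = 7.015² + 3 = 49.21 + 3 = 52.2.
Round up.

n = 53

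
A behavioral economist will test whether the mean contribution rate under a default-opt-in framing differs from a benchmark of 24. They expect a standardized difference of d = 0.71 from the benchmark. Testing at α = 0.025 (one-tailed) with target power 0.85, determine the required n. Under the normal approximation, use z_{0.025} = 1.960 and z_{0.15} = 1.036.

For a one-sample test: n = ((z_{α} + z_β) / d)².
z_{α} + z_β = 1.960 + 1.036 = 2.996.
n = (2.996 / 0.71)² = 4.220² = 17.81.
Round up.

n = 18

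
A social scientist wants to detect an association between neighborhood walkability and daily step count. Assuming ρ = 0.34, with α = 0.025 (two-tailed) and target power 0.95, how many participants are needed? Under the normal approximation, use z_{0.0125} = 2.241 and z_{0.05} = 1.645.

Fisher's z: C = ½·ln((1+r)/(1−r)) = ½·ln(2.0303) = 0.3541.
n = ((z_{α/2} + z_β)/C)² + 3.
(2.241 + 1.645) / 0.3541 = 3.886 / 0.3541 = 10.974.
n = 10.974² + 3 = 120.44 + 3 = 123.4.
Round up.

n = 124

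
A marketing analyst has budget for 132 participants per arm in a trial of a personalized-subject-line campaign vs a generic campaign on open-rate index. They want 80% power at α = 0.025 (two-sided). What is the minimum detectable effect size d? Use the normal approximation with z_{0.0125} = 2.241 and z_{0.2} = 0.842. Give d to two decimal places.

d_min ≈ 0.38

For two independent groups of n = 132 each: d_min = (z_{α/2} + z_β)·√(2/n).
z-sum = 2.241 + 0.842 = 3.083.
d_min = 3.083 × √(2/132) = 3.083 × 0.1231 = 0.379.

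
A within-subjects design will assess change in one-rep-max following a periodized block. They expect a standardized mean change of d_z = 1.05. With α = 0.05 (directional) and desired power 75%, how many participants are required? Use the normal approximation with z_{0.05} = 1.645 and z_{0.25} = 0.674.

n = 5 pairs

For a paired (one-sample on differences) test: n = ((z_{α} + z_β) / d)².
z_{α} + z_β = 1.645 + 0.674 = 2.319.
n = (2.319 / 1.05)² = 2.209² = 4.88.
Round up.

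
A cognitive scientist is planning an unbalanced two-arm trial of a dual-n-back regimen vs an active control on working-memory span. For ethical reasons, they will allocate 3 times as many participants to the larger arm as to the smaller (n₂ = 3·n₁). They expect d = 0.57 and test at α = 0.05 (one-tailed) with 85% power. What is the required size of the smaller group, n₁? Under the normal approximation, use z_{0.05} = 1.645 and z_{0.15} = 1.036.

With allocation ratio k = n₂/n₁ = 3, Var(x̄₁−x̄₂) = σ²(1/n₁ + 1/(k·n₁)) = σ²·(k+1)/(k·n₁).
So n₁ = (1 + 1/k)·((z_{α} + z_β)/d)² = 1.333 × (2.681/0.57)².
n₁ = 1.333 × 22.12 = 29.5.
Round up: n₁ = 30, giving n₂ = 3 × 30 = 90.

n₁ = 30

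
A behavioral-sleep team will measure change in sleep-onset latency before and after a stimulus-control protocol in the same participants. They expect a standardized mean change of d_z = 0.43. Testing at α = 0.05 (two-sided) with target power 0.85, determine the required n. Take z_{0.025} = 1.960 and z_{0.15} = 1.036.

For a paired (one-sample on differences) test: n = ((z_{α/2} + z_β) / d)².
z_{α/2} + z_β = 1.960 + 1.036 = 2.996.
n = (2.996 / 0.43)² = 6.967² = 48.55.
Round up.

n = 49 pairs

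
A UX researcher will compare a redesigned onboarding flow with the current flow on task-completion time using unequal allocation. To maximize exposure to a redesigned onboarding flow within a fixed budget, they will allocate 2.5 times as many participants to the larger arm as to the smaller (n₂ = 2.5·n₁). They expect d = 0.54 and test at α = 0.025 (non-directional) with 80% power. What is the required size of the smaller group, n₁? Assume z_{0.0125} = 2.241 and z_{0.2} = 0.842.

With allocation ratio k = n₂/n₁ = 2.5, Var(x̄₁−x̄₂) = σ²(1/n₁ + 1/(k·n₁)) = σ²·(k+1)/(k·n₁).
So n₁ = (1 + 1/k)·((z_{α/2} + z_β)/d)² = 1.400 × (3.083/0.54)².
n₁ = 1.400 × 32.60 = 45.6.
Round up: n₁ = 46, giving n₂ = 2.5 × 46 = 115.

n₁ = 46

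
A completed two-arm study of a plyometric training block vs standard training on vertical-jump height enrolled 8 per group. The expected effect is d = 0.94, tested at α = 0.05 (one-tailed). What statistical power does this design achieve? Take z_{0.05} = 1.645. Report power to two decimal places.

power ≈ 0.59

For two equal groups, power = Φ(d·√(n/2) − z_{α}).
d·√(n/2) = 0.94 × √(8/2) = 0.94 × 2.000 = 1.880.
z_β = 1.880 − 1.645 = 0.235.
Power = Φ(0.235) = 0.593.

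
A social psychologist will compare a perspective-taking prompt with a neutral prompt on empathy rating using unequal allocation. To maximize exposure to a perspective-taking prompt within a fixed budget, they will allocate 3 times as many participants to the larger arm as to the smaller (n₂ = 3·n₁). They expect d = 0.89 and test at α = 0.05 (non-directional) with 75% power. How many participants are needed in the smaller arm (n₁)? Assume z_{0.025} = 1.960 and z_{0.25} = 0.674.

With allocation ratio k = n₂/n₁ = 3, Var(x̄₁−x̄₂) = σ²(1/n₁ + 1/(k·n₁)) = σ²·(k+1)/(k·n₁).
So n₁ = (1 + 1/k)·((z_{α/2} + z_β)/d)² = 1.333 × (2.634/0.89)².
n₁ = 1.333 × 8.76 = 11.7.
Round up: n₁ = 12, giving n₂ = 3 × 12 = 36.

n₁ = 12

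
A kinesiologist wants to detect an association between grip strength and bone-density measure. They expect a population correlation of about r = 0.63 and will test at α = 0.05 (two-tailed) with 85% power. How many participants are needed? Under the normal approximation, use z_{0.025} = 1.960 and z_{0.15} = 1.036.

n = 20

Fisher's z: C = ½·ln((1+r)/(1−r)) = ½·ln(4.4054) = 0.7414.
n = ((z_{α/2} + z_β)/C)² + 3.
(1.960 + 1.036) / 0.7414 = 2.996 / 0.7414 = 4.041.
n = 4.041² + 3 = 16.33 + 3 = 19.3.
Round up.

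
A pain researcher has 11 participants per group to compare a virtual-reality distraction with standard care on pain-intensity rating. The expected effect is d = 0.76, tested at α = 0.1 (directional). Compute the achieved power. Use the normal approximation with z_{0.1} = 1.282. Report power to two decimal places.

power ≈ 0.69

For two equal groups, power = Φ(d·√(n/2) − z_{α}).
d·√(n/2) = 0.76 × √(11/2) = 0.76 × 2.345 = 1.782.
z_β = 1.782 − 1.282 = 0.500.
Power = Φ(0.500) = 0.692.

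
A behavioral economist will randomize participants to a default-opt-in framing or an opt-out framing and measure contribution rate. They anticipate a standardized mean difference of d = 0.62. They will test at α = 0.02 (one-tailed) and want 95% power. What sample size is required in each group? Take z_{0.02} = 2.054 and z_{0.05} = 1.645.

n = 72 per group

For two independent groups with equal n: n = 2·((z_{α} + z_β) / d)².
z_{α} + z_β = 2.054 + 1.645 = 3.699.
n = 2 × (3.699 / 0.62)² = 2 × 5.966² = 2 × 35.59 = 71.2.
Round up to the next whole participant.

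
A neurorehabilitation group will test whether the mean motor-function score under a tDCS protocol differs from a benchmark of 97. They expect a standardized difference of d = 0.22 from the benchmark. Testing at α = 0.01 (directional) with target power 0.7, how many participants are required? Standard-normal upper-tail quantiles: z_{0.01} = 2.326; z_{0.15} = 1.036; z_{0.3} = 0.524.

For a one-sample test: n = ((z_{α} + z_β) / d)².
z_{α} + z_β = 2.326 + 0.524 = 2.850.
n = (2.850 / 0.22)² = 12.955² = 167.82.
Round up.

n = 168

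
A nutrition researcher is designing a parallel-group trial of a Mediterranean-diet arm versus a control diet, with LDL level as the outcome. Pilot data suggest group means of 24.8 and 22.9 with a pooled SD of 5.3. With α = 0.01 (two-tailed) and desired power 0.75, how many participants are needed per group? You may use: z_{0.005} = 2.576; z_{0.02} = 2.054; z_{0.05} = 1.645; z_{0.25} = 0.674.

Cohen's d = |M₁ − M₂| / SD_pooled = |24.8 − 22.9| / 5.3 = 1.9 / 5.3 = 0.358.
For two independent groups with equal n: n = 2·((z_{α/2} + z_β) / d)².
z_{α/2} + z_β = 2.576 + 0.674 = 3.250.
n = 2 × (3.250 / 0.358)² = 2 × 9.078² = 2 × 82.41 = 164.8.
Round up to the next whole participant.

n = 165 per group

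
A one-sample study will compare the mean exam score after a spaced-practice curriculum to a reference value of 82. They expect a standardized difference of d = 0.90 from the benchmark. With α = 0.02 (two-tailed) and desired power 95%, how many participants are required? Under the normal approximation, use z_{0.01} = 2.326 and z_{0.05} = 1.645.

n = 20

For a one-sample test: n = ((z_{α/2} + z_β) / d)².
z_{α/2} + z_β = 2.326 + 1.645 = 3.971.
n = (3.971 / 0.90)² = 4.412² = 19.47.
Round up.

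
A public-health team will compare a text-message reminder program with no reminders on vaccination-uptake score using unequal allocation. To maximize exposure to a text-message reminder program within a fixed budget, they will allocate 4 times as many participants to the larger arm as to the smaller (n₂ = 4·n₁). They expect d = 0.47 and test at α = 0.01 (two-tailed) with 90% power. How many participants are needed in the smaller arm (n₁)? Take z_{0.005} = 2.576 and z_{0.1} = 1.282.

With allocation ratio k = n₂/n₁ = 4, Var(x̄₁−x̄₂) = σ²(1/n₁ + 1/(k·n₁)) = σ²·(k+1)/(k·n₁).
So n₁ = (1 + 1/k)·((z_{α/2} + z_β)/d)² = 1.250 × (3.858/0.47)².
n₁ = 1.250 × 67.38 = 84.2.
Round up: n₁ = 85, giving n₂ = 4 × 85 = 340.

n₁ = 85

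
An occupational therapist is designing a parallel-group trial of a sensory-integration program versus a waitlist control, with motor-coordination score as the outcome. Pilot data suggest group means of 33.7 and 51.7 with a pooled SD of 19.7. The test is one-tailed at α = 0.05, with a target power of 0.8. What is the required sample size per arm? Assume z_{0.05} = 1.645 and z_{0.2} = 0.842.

n = 15 per group

Cohen's d = |M₁ − M₂| / SD_pooled = |33.7 − 51.7| / 19.7 = 18.0 / 19.7 = 0.914.
For two independent groups with equal n: n = 2·((z_{α} + z_β) / d)².
z_{α} + z_β = 1.645 + 0.842 = 2.487.
n = 2 × (2.487 / 0.914)² = 2 × 2.721² = 2 × 7.40 = 14.8.
Round up to the next whole participant.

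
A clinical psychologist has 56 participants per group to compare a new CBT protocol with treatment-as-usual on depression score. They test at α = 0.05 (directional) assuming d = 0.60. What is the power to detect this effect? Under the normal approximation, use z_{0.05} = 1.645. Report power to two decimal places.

power ≈ 0.94

For two equal groups, power = Φ(d·√(n/2) − z_{α}).
d·√(n/2) = 0.60 × √(56/2) = 0.60 × 5.292 = 3.175.
z_β = 3.175 − 1.645 = 1.530.
Power = Φ(1.530) = 0.937.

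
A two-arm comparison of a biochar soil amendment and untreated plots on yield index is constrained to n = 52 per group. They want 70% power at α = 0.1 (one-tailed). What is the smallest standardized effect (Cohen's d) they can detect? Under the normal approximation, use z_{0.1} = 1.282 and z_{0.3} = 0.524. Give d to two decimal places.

For two independent groups of n = 52 each: d_min = (z_{α} + z_β)·√(2/n).
z-sum = 1.282 + 0.524 = 1.806.
d_min = 1.806 × √(2/52) = 1.806 × 0.1961 = 0.354.

d_min ≈ 0.35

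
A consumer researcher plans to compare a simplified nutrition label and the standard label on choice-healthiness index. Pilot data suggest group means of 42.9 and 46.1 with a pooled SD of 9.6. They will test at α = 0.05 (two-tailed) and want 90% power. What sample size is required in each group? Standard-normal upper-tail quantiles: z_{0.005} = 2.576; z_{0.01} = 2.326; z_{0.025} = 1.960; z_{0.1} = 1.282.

Cohen's d = |M₁ − M₂| / SD_pooled = |42.9 − 46.1| / 9.6 = 3.2 / 9.6 = 0.333.
For two independent groups with equal n: n = 2·((z_{α/2} + z_β) / d)².
z_{α/2} + z_β = 1.960 + 1.282 = 3.242.
n = 2 × (3.242 / 0.333)² = 2 × 9.736² = 2 × 94.78 = 189.6.
Round up to the next whole participant.

n = 190 per group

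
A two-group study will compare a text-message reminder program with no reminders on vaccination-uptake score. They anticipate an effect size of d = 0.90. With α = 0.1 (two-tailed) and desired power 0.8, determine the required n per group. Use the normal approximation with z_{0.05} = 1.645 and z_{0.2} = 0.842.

n = 16 per group

For two independent groups with equal n: n = 2·((z_{α/2} + z_β) / d)².
z_{α/2} + z_β = 1.645 + 0.842 = 2.487.
n = 2 × (2.487 / 0.90)² = 2 × 2.763² = 2 × 7.64 = 15.3.
Round up to the next whole participant.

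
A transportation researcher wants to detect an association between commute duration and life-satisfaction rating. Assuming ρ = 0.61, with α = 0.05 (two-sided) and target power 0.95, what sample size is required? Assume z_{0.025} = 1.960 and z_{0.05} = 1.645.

Fisher's z: C = ½·ln((1+r)/(1−r)) = ½·ln(4.1282) = 0.7089.
n = ((z_{α/2} + z_β)/C)² + 3.
(1.960 + 1.645) / 0.7089 = 3.605 / 0.7089 = 5.085.
n = 5.085² + 3 = 25.86 + 3 = 28.9.
Round up.

n = 29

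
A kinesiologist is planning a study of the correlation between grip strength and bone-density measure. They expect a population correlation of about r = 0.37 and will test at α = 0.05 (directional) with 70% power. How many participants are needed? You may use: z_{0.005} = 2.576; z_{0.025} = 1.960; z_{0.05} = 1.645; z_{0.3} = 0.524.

n = 35

Fisher's z: C = ½·ln((1+r)/(1−r)) = ½·ln(2.1746) = 0.3884.
n = ((z_{α} + z_β)/C)² + 3.
(1.645 + 0.524) / 0.3884 = 2.169 / 0.3884 = 5.584.
n = 5.584² + 3 = 31.19 + 3 = 34.2.
Round up.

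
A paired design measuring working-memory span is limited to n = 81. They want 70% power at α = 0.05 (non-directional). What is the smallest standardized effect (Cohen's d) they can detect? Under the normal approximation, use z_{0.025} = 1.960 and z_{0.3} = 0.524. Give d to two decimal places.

For a single sample (or paired design) of n = 81: d_min = (z_{α/2} + z_β)/√n.
z-sum = 1.960 + 0.524 = 2.484.
d_min = 2.484 / √81 = 2.484 / 9.000 = 0.276.

d_min ≈ 0.28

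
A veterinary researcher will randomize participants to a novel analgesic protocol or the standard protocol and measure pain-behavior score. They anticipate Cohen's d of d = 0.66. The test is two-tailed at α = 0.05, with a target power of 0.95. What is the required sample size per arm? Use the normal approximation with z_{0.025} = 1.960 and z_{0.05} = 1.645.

For two independent groups with equal n: n = 2·((z_{α/2} + z_β) / d)².
z_{α/2} + z_β = 1.960 + 1.645 = 3.605.
n = 2 × (3.605 / 0.66)² = 2 × 5.462² = 2 × 29.83 = 59.7.
Round up to the next whole participant.

n = 60 per group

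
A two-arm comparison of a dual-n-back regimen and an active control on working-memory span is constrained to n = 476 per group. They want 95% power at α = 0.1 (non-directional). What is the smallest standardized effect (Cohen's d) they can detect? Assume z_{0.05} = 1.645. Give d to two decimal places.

For two independent groups of n = 476 each: d_min = (z_{α/2} + z_β)·√(2/n).
z-sum = 1.645 + 1.645 = 3.290.
d_min = 3.290 × √(2/476) = 3.290 × 0.0648 = 0.213.

d_min ≈ 0.21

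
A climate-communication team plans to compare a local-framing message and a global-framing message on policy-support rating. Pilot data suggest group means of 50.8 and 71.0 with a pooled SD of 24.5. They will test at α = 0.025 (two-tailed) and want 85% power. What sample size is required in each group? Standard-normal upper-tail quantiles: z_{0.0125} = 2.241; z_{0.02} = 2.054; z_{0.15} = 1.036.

n = 32 per group

Cohen's d = |M₁ − M₂| / SD_pooled = |50.8 − 71.0| / 24.5 = 20.2 / 24.5 = 0.824.
For two independent groups with equal n: n = 2·((z_{α/2} + z_β) / d)².
z_{α/2} + z_β = 2.241 + 1.036 = 3.277.
n = 2 × (3.277 / 0.824)² = 2 × 3.977² = 2 × 15.82 = 31.6.
Round up to the next whole participant.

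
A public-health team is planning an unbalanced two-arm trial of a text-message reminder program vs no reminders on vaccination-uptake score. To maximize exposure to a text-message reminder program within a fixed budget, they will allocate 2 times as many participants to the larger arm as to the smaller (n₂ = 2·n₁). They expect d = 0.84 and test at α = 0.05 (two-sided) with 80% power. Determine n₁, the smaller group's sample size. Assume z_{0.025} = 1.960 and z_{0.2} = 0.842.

n₁ = 17

With allocation ratio k = n₂/n₁ = 2, Var(x̄₁−x̄₂) = σ²(1/n₁ + 1/(k·n₁)) = σ²·(k+1)/(k·n₁).
So n₁ = (1 + 1/k)·((z_{α/2} + z_β)/d)² = 1.500 × (2.802/0.84)².
n₁ = 1.500 × 11.13 = 16.7.
Round up: n₁ = 17, giving n₂ = 2 × 17 = 34.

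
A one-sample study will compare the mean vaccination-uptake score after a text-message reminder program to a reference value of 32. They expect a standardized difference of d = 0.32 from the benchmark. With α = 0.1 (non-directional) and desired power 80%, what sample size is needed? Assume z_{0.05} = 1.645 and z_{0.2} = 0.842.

n = 61

For a one-sample test: n = ((z_{α/2} + z_β) / d)².
z_{α/2} + z_β = 1.645 + 0.842 = 2.487.
n = (2.487 / 0.32)² = 7.772² = 60.40.
Round up.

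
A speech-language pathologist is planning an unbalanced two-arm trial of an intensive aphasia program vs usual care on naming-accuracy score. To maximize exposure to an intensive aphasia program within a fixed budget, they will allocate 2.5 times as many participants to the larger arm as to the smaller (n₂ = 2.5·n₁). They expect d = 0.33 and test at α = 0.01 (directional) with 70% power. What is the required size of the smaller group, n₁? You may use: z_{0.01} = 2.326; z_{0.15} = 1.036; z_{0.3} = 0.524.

With allocation ratio k = n₂/n₁ = 2.5, Var(x̄₁−x̄₂) = σ²(1/n₁ + 1/(k·n₁)) = σ²·(k+1)/(k·n₁).
So n₁ = (1 + 1/k)·((z_{α} + z_β)/d)² = 1.400 × (2.850/0.33)².
n₁ = 1.400 × 74.59 = 104.4.
Round up: n₁ = 105, giving n₂ = ⌈2.5 × 105⌉ = ⌈262.5⌉ = 263.

n₁ = 105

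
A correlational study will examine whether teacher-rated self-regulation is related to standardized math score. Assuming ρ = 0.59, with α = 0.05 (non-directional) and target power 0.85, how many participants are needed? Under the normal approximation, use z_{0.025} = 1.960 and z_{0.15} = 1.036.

Fisher's z: C = ½·ln((1+r)/(1−r)) = ½·ln(3.8780) = 0.6777.
n = ((z_{α/2} + z_β)/C)² + 3.
(1.960 + 1.036) / 0.6777 = 2.996 / 0.6777 = 4.421.
n = 4.421² + 3 = 19.54 + 3 = 22.5.
Round up.

n = 23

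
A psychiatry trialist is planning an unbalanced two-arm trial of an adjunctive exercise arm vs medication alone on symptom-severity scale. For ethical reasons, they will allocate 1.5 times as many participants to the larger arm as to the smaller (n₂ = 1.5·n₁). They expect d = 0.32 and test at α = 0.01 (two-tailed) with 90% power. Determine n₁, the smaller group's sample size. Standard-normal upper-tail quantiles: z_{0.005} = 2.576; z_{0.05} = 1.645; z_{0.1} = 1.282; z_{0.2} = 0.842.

With allocation ratio k = n₂/n₁ = 1.5, Var(x̄₁−x̄₂) = σ²(1/n₁ + 1/(k·n₁)) = σ²·(k+1)/(k·n₁).
So n₁ = (1 + 1/k)·((z_{α/2} + z_β)/d)² = 1.667 × (3.858/0.32)².
n₁ = 1.667 × 145.35 = 242.3.
Round up: n₁ = 243, giving n₂ = ⌈1.5 × 243⌉ = ⌈364.5⌉ = 365.

n₁ = 243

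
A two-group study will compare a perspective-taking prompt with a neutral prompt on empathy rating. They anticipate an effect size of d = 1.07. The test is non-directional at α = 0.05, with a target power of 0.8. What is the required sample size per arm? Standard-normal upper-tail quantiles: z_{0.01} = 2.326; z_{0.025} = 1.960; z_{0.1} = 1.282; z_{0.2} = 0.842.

For two independent groups with equal n: n = 2·((z_{α/2} + z_β) / d)².
z_{α/2} + z_β = 1.960 + 0.842 = 2.802.
n = 2 × (2.802 / 1.07)² = 2 × 2.619² = 2 × 6.86 = 13.7.
Round up to the next whole participant.

n = 14 per group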